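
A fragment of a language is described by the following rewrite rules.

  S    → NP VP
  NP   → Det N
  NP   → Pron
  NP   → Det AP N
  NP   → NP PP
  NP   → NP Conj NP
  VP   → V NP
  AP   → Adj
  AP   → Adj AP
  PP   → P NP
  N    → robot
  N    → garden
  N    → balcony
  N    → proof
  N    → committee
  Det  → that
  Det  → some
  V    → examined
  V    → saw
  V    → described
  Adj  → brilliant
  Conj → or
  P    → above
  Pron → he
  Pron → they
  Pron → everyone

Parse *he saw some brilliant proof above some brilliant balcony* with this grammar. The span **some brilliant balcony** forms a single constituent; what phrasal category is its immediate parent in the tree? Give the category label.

S
  NP
    Pron: he
  VP
    V: saw
    NP
      NP
        Det: some
        AP
          Adj: brilliant
        N: proof
      PP
        P: above
        NP
          Det: some
          AP
            Adj: brilliant
          N: balcony
The span 'some brilliant balcony' is the NP node built by NP → Det AP N.
Its mother is the PP built by PP → P NP.

PP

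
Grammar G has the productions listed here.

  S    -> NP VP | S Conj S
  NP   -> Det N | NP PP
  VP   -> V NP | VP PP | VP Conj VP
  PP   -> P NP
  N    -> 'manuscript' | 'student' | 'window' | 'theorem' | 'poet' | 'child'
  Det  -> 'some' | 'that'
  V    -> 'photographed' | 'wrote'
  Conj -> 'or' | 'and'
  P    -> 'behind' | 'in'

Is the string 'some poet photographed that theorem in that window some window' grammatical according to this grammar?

Ungrammatical

An N word can never sit immediately before a Det word in any string this grammar generates, so the substring 'window some' rules out a derivation.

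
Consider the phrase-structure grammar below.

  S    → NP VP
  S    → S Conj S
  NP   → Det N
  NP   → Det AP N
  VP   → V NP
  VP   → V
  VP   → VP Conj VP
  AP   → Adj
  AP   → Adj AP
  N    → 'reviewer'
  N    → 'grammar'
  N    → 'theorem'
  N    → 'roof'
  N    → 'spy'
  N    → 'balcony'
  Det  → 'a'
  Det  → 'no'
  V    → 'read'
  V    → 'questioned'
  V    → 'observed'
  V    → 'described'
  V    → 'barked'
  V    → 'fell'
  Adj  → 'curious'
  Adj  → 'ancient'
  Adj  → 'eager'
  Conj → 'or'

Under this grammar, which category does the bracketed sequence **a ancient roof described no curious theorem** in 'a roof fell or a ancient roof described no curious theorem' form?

S
  S
    NP
      Det: a
      N: roof
    VP
      V: fell
  Conj: or
  S
    NP
      Det: a
      AP
        Adj: ancient
      N: roof
    VP
      V: described
      NP
        Det: no
        AP
          Adj: curious
        N: theorem
The span 'a ancient roof described no curious theorem' is the S node built by S → NP VP.

S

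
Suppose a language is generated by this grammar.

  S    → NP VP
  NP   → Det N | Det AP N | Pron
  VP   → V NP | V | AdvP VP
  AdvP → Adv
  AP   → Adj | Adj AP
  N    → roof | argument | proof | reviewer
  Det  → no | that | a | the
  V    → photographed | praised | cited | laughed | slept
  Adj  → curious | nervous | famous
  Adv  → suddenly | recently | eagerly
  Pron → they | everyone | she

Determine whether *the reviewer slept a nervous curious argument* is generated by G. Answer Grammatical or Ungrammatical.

Grammatical

[S [NP [Det the] [N reviewer]] [VP [V slept] [NP [Det a] [AP [Adj nervous] [AP [Adj curious]]] [N argument]]]]
Every word is introduced by a lexical rule and the phrasal rules combine the resulting categories into a single S.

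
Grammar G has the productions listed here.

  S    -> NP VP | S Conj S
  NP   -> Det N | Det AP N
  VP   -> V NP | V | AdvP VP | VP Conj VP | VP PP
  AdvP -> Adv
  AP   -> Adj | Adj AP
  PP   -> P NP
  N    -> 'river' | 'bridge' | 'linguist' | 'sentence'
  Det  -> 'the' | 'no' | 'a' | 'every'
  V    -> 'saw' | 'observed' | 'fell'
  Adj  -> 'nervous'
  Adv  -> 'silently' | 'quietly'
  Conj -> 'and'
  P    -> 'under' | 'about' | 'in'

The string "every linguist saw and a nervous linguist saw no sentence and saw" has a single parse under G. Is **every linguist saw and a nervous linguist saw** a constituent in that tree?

[S [S [NP [Det every] [N linguist]] [VP [V saw]]] [Conj and] [S [NP [Det a] [AP [Adj nervous]] [N linguist]] [VP [VP [V saw] [NP [Det no] [N sentence]]] [Conj and] [VP [V saw]]]]]
The smallest constituent containing 'every linguist saw and a nervous linguist saw' is the S spanning 'every linguist saw and a nervous linguist saw no sentence and saw'; no single node in the tree dominates exactly the given words.

No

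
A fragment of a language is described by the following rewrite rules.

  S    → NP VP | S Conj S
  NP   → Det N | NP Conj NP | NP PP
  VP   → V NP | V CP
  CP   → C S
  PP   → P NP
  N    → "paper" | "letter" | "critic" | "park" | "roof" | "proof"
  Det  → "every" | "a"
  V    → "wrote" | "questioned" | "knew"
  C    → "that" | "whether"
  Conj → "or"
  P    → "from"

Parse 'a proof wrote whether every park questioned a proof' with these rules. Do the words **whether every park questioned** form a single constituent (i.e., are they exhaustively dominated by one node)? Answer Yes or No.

[S [NP [Det a] [N proof]] [VP [V wrote] [CP [C whether] [S [NP [Det every] [N park]] [VP [V questioned] [NP [Det a] [N proof]]]]]]]
The smallest constituent containing 'whether every park questioned' is the CP spanning 'whether every park questioned a proof'; no single node in the tree dominates exactly the given words.

No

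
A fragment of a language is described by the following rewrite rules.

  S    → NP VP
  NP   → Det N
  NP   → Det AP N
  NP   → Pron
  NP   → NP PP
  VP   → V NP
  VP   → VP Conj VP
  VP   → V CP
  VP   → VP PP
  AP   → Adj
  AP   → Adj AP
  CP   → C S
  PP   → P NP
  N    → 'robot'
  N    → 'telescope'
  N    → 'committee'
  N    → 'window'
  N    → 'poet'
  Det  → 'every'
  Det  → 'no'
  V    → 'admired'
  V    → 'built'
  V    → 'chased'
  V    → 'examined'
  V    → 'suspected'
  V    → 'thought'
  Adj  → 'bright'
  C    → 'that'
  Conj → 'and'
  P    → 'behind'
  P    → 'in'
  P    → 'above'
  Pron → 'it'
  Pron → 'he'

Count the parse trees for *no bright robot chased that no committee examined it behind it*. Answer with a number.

Two of the 3 distinct bracketings:
[S [NP [Det no] [AP [Adj bright]] [N robot]] [VP [V chased] [CP [C that] [S [NP [Det no] [N committee]] [VP [V examined] [NP [NP [Pron it]] [PP [P behind] [NP [Pron it]]]]]]]]]
[S [NP [Det no] [AP [Adj bright]] [N robot]] [VP [V chased] [CP [C that] [S [NP [Det no] [N committee]] [VP [VP [V examined] [NP [Pron it]]] [PP [P behind] [NP [Pron it]]]]]]]]
The difference turns on whether NP → NP PP is used at the relevant span, versus an alternative expansion of NP.

3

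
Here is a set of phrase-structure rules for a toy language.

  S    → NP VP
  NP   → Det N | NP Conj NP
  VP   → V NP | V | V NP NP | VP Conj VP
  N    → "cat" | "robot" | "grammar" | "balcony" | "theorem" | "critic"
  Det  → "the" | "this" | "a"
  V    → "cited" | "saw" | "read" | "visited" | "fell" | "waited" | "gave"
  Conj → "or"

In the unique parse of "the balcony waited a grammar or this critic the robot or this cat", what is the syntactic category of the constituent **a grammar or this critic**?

[S [NP [Det the] [N balcony]] [VP [V waited] [NP [NP [Det a] [N grammar]] [Conj or] [NP [Det this] [N critic]]] [NP [NP [Det the] [N robot]] [Conj or] [NP [Det this] [N cat]]]]]
The span 'a grammar or this critic' is the NP node built by NP → NP Conj NP.

NP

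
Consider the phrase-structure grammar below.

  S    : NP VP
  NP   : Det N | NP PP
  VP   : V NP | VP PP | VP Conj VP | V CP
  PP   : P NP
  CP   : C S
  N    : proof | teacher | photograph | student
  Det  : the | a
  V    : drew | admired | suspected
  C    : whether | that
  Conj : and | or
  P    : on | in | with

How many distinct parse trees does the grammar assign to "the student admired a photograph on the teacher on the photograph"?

5

Two of the 5 distinct bracketings:
[S [NP [Det the] [N student]] [VP [V admired] [NP [NP [Det a] [N photograph]] [PP [P on] [NP [NP [Det the] [N teacher]] [PP [P on] [NP [Det the] [N photograph]]]]]]]]
[S [NP [Det the] [N student]] [VP [V admired] [NP [NP [NP [Det a] [N photograph]] [PP [P on] [NP [Det the] [N teacher]]]] [PP [P on] [NP [Det the] [N photograph]]]]]]
The trees differ in how a recursive rule is bracketed over the same span.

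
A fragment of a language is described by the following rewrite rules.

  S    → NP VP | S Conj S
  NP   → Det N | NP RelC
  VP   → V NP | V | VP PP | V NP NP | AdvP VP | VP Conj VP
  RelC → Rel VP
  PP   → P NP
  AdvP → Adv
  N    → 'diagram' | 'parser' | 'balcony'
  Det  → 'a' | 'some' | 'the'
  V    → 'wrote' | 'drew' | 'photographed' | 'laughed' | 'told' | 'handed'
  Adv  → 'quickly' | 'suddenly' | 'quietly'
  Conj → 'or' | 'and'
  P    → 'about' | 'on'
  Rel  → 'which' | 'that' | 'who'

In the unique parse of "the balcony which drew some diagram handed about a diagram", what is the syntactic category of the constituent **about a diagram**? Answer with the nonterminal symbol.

PP

[S [NP [NP [Det the] [N balcony]] [RelC [Rel which] [VP [V drew] [NP [Det some] [N diagram]]]]] [VP [VP [V handed]] [PP [P about] [NP [Det a] [N diagram]]]]]
The span 'about a diagram' is the PP node built by PP → P NP.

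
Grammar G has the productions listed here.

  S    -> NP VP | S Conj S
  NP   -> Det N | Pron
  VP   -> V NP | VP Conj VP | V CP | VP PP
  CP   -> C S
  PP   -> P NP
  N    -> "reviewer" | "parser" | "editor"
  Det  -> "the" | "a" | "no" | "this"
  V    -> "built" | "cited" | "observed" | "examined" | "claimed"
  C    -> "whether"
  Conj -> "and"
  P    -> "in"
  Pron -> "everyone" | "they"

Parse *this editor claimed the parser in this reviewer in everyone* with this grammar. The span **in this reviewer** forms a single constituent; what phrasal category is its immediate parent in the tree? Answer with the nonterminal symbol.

VP

[S [NP [Det this] [N editor]] [VP [VP [VP [V claimed] [NP [Det the] [N parser]]] [PP [P in] [NP [Det this] [N reviewer]]]] [PP [P in] [NP [Pron everyone]]]]]
The span 'in this reviewer' is the PP node built by PP → P NP.
Its mother is the VP built by VP → VP PP.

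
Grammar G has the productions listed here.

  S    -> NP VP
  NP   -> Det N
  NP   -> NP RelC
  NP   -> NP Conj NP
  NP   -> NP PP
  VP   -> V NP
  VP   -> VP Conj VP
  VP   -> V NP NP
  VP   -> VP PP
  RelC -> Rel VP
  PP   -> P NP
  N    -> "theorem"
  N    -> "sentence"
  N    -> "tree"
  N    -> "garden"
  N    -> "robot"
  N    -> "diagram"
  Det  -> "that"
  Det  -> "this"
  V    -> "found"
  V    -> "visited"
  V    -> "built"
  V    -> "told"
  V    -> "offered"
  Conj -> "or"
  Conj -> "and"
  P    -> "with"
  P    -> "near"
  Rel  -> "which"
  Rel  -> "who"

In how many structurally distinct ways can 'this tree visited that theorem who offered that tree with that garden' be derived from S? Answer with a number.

Two of the 4 distinct bracketings:
[S [NP [Det this] [N tree]] [VP [V visited] [NP [NP [Det that] [N theorem]] [RelC [Rel who] [VP [V offered] [NP [NP [Det that] [N tree]] [PP [P with] [NP [Det that] [N garden]]]]]]]]]
[S [NP [Det this] [N tree]] [VP [V visited] [NP [NP [Det that] [N theorem]] [RelC [Rel who] [VP [VP [V offered] [NP [Det that] [N tree]]] [PP [P with] [NP [Det that] [N garden]]]]]]]]
The difference turns on whether NP → NP PP is used at the relevant span, versus an alternative expansion of NP.

4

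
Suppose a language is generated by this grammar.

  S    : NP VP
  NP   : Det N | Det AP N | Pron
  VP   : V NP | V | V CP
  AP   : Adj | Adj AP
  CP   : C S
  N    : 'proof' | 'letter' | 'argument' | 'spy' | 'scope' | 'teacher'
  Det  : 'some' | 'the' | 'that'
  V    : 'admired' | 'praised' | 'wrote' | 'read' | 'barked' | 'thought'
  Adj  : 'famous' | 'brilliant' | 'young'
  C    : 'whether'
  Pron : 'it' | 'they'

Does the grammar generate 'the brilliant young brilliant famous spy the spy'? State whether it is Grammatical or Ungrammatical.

An N word can never sit immediately before a Det word in any string this grammar generates, so the substring 'spy the' rules out a derivation.

Ungrammatical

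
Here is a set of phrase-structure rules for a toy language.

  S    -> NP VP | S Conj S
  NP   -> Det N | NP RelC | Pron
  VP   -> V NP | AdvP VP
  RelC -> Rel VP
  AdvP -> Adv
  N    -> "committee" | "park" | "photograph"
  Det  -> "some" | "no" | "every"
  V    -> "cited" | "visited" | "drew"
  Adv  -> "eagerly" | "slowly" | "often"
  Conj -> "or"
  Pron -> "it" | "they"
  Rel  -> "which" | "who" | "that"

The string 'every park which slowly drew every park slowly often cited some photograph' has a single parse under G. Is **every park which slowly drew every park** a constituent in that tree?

[S [NP [NP [Det every] [N park]] [RelC [Rel which] [VP [AdvP [Adv slowly]] [VP [V drew] [NP [Det every] [N park]]]]]] [VP [AdvP [Adv slowly]] [VP [AdvP [Adv often]] [VP [V cited] [NP [Det some] [N photograph]]]]]]
The words 'every park which slowly drew every park' are exhaustively dominated by a single NP node (built by NP → NP RelC), so they form a constituent.

Yes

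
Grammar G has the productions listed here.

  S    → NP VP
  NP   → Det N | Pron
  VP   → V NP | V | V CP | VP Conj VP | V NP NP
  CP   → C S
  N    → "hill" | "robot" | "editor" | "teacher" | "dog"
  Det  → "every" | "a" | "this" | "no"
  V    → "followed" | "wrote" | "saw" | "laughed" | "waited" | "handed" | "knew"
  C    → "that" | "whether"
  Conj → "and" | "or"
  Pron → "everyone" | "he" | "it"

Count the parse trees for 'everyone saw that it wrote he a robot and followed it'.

2

The two bracketings:
[S [NP [Pron everyone]] [VP [V saw] [CP [C that] [S [NP [Pron it]] [VP [VP [V wrote] [NP [Pron he]] [NP [Det a] [N robot]]] [Conj and] [VP [V followed] [NP [Pron it]]]]]]]]
[S [NP [Pron everyone]] [VP [VP [V saw] [CP [C that] [S [NP [Pron it]] [VP [V wrote] [NP [Pron he]] [NP [Det a] [N robot]]]]]] [Conj and] [VP [V followed] [NP [Pron it]]]]]
The trees differ in how a recursive rule is bracketed over the same span.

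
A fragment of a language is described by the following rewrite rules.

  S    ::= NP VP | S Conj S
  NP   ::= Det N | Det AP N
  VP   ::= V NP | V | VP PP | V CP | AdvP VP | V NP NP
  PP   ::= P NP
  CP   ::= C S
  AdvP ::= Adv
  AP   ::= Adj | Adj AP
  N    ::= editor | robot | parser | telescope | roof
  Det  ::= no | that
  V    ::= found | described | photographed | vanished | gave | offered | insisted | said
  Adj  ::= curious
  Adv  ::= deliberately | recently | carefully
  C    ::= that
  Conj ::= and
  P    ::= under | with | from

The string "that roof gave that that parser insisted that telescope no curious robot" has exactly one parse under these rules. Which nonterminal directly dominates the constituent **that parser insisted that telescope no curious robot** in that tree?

S
  NP
    Det: that
    N: roof
  VP
    V: gave
    CP
      C: that
      S
        NP
          Det: that
          N: parser
        VP
          V: insisted
          NP
            Det: that
            N: telescope
          NP
            Det: no
            AP
              Adj: curious
            N: robot
The span 'that parser insisted that telescope no curious robot' is the S node built by S → NP VP.
Its mother is the CP built by CP → C S.

CP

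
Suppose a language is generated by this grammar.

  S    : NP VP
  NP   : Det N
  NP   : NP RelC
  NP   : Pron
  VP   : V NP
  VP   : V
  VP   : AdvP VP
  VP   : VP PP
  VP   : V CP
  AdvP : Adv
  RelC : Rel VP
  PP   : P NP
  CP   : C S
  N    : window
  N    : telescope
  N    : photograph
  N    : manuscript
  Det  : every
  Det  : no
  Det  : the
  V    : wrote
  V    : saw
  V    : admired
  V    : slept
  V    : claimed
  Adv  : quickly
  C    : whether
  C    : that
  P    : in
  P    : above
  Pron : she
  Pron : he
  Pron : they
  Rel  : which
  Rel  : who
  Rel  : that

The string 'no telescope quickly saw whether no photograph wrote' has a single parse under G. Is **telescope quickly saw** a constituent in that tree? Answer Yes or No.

[S [NP [Det no] [N telescope]] [VP [AdvP [Adv quickly]] [VP [V saw] [CP [C whether] [S [NP [Det no] [N photograph]] [VP [V wrote]]]]]]]
The smallest constituent containing 'telescope quickly saw' is the S spanning 'no telescope quickly saw whether no photograph wrote'; no single node in the tree dominates exactly the given words.

No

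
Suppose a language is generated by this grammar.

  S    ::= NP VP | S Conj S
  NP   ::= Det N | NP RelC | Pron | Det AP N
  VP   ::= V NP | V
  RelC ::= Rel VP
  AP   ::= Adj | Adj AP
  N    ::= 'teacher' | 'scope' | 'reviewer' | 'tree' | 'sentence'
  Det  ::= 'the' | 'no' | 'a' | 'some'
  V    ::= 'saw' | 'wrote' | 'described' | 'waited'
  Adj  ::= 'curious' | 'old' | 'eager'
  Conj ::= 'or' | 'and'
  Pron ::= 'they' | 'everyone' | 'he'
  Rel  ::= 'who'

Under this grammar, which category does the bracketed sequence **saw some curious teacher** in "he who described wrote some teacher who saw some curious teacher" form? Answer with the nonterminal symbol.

[S [NP [NP [Pron he]] [RelC [Rel who] [VP [V described]]]] [VP [V wrote] [NP [NP [Det some] [N teacher]] [RelC [Rel who] [VP [V saw] [NP [Det some] [AP [Adj curious]] [N teacher]]]]]]]
The span 'saw some curious teacher' is the VP node built by VP → V NP.

VP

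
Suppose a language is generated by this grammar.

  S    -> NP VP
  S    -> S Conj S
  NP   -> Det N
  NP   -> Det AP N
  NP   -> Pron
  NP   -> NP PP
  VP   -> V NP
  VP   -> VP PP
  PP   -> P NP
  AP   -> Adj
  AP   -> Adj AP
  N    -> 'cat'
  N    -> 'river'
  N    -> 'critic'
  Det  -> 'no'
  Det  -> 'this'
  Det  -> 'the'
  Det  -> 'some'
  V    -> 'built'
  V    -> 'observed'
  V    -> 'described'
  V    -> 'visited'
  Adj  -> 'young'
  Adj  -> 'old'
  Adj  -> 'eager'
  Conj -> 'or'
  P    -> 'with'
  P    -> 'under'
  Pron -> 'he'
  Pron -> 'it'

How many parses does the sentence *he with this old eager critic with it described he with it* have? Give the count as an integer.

4

Two of the 4 distinct bracketings:
[S [NP [NP [Pron he]] [PP [P with] [NP [NP [Det this] [AP [Adj old] [AP [Adj eager]]] [N critic]] [PP [P with] [NP [Pron it]]]]]] [VP [V described] [NP [NP [Pron he]] [PP [P with] [NP [Pron it]]]]]]
[S [NP [NP [Pron he]] [PP [P with] [NP [NP [Det this] [AP [Adj old] [AP [Adj eager]]] [N critic]] [PP [P with] [NP [Pron it]]]]]] [VP [VP [V described] [NP [Pron he]]] [PP [P with] [NP [Pron it]]]]]
The difference turns on whether VP → VP PP is used at the relevant span, versus an alternative expansion of VP.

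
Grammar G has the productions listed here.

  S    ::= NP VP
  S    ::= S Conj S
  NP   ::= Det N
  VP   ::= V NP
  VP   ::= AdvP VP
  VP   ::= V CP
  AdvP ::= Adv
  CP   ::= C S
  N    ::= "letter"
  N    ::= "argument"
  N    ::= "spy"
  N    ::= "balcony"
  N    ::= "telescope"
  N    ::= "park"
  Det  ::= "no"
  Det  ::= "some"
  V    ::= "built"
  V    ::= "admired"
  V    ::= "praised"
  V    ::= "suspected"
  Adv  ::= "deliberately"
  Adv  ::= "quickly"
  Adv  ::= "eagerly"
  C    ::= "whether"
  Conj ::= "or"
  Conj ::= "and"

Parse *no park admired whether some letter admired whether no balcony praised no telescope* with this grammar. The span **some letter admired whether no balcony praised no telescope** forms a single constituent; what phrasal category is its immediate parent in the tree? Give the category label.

CP

S
  NP
    Det: no
    N: park
  VP
    V: admired
    CP
      C: whether
      S
        NP
          Det: some
          N: letter
        VP
          V: admired
          CP
            C: whether
            S
              NP
                Det: no
                N: balcony
              VP
                V: praised
                NP
                  Det: no
                  N: telescope
The span 'some letter admired whether no balcony praised no telescope' is the S node built by S → NP VP.
Its mother is the CP built by CP → C S.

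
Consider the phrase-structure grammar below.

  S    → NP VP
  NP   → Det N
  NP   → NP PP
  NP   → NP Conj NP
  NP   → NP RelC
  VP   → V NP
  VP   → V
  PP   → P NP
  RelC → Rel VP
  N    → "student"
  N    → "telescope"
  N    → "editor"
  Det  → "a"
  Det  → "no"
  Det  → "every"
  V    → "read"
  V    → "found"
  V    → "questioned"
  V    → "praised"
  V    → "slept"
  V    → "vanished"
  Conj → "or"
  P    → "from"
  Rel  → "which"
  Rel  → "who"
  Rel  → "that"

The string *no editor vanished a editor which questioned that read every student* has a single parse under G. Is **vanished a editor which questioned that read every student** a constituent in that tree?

Yes

[S [NP [Det no] [N editor]] [VP [V vanished] [NP [NP [NP [Det a] [N editor]] [RelC [Rel which] [VP [V questioned]]]] [RelC [Rel that] [VP [V read] [NP [Det every] [N student]]]]]]]
The words 'vanished a editor which questioned that read every student' are exhaustively dominated by a single VP node (built by VP → V NP), so they form a constituent.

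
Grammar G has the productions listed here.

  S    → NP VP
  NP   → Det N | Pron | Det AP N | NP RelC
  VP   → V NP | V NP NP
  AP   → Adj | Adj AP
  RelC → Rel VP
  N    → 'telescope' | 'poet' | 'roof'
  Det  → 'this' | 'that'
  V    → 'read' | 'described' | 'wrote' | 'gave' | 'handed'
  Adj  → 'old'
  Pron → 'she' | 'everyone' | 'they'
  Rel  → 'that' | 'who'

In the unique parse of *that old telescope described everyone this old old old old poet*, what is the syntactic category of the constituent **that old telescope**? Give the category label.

[S [NP [Det that] [AP [Adj old]] [N telescope]] [VP [V described] [NP [Pron everyone]] [NP [Det this] [AP [Adj old] [AP [Adj old] [AP [Adj old] [AP [Adj old]]]]] [N poet]]]]
The span 'that old telescope' is the NP node built by NP → Det AP N.

NP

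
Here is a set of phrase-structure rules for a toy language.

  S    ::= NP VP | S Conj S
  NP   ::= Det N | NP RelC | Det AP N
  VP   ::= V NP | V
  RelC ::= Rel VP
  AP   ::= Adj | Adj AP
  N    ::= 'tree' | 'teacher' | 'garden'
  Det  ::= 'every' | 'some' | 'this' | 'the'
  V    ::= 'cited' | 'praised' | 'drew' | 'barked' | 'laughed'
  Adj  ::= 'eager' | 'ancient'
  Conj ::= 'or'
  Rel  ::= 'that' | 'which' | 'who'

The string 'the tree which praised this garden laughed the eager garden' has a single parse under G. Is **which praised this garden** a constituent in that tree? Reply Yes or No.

Yes

[S [NP [NP [Det the] [N tree]] [RelC [Rel which] [VP [V praised] [NP [Det this] [N garden]]]]] [VP [V laughed] [NP [Det the] [AP [Adj eager]] [N garden]]]]
The words 'which praised this garden' are exhaustively dominated by a single RelC node (built by RelC → Rel VP), so they form a constituent.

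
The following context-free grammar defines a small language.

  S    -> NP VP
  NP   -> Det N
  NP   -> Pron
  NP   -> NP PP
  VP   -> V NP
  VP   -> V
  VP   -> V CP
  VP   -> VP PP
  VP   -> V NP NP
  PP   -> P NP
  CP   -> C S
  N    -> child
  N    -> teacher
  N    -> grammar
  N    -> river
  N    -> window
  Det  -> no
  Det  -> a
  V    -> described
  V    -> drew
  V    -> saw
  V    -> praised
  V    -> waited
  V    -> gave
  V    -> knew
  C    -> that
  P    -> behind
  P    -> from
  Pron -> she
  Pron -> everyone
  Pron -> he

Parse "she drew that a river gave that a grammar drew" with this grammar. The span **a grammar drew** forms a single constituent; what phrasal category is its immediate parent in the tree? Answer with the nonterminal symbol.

CP

[S [NP [Pron she]] [VP [V drew] [CP [C that] [S [NP [Det a] [N river]] [VP [V gave] [CP [C that] [S [NP [Det a] [N grammar]] [VP [V drew]]]]]]]]]
The span 'a grammar drew' is the S node built by S → NP VP.
Its mother is the CP built by CP → C S.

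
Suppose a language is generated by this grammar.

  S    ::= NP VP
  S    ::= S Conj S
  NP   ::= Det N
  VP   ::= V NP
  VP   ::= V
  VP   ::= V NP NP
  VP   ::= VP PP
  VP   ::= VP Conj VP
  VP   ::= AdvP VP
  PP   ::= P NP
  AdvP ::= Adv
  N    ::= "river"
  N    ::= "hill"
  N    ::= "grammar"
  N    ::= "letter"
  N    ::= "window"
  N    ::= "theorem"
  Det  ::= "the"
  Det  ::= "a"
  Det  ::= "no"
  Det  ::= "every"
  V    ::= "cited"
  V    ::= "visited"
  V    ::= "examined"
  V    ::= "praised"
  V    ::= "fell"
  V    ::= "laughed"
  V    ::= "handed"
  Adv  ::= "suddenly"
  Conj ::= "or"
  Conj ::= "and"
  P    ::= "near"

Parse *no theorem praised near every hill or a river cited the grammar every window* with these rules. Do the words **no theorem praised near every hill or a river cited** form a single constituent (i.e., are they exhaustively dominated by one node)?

No

[S [S [NP [Det no] [N theorem]] [VP [VP [V praised]] [PP [P near] [NP [Det every] [N hill]]]]] [Conj or] [S [NP [Det a] [N river]] [VP [V cited] [NP [Det the] [N grammar]] [NP [Det every] [N window]]]]]
The smallest constituent containing 'no theorem praised near every hill or a river cited' is the S spanning 'no theorem praised near every hill or a river cited the grammar every window'; no single node in the tree dominates exactly the given words.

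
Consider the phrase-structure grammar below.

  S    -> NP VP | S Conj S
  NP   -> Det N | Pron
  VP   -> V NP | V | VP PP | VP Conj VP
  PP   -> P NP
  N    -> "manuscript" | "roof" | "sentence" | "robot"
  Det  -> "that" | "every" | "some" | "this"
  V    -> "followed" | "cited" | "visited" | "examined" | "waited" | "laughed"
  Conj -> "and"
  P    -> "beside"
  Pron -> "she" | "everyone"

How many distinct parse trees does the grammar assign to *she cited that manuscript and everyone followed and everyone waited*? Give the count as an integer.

The two bracketings:
[S [S [NP [Pron she]] [VP [V cited] [NP [Det that] [N manuscript]]]] [Conj and] [S [S [NP [Pron everyone]] [VP [V followed]]] [Conj and] [S [NP [Pron everyone]] [VP [V waited]]]]]
[S [S [S [NP [Pron she]] [VP [V cited] [NP [Det that] [N manuscript]]]] [Conj and] [S [NP [Pron everyone]] [VP [V followed]]]] [Conj and] [S [NP [Pron everyone]] [VP [V waited]]]]
The trees differ in how a recursive rule is bracketed over the same span.

2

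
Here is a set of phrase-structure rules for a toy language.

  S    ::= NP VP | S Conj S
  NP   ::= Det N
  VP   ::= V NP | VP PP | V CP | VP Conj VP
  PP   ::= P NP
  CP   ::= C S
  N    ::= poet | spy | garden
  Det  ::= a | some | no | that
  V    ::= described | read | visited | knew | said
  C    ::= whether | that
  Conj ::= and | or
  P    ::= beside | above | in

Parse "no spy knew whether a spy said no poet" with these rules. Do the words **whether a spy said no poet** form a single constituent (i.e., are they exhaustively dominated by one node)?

Yes

[S [NP [Det no] [N spy]] [VP [V knew] [CP [C whether] [S [NP [Det a] [N spy]] [VP [V said] [NP [Det no] [N poet]]]]]]]
The words 'whether a spy said no poet' are exhaustively dominated by a single CP node (built by CP → C S), so they form a constituent.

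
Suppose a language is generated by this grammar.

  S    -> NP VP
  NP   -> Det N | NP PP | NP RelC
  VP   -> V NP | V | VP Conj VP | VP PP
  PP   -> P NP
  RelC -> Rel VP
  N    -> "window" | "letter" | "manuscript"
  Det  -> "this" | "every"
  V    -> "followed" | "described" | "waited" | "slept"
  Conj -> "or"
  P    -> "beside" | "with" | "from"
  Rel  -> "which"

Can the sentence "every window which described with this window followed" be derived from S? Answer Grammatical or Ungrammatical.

Grammatical

S
  NP
    NP
      NP
        Det: every
        N: window
      RelC
        Rel: which
        VP
          V: described
    PP
      P: with
      NP
        Det: this
        N: window
  VP
    V: followed
Every word is introduced by a lexical rule and the phrasal rules combine the resulting categories into a single S.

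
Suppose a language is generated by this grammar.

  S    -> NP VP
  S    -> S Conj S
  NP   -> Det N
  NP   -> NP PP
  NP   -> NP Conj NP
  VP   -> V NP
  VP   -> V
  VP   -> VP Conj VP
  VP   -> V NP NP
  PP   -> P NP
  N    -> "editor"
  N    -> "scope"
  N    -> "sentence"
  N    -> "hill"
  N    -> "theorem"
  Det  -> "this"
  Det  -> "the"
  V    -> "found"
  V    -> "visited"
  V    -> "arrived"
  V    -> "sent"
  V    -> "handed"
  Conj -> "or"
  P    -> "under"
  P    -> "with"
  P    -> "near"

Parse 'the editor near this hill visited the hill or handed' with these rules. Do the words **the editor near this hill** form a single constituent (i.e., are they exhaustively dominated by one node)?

[S [NP [NP [Det the] [N editor]] [PP [P near] [NP [Det this] [N hill]]]] [VP [VP [V visited] [NP [Det the] [N hill]]] [Conj or] [VP [V handed]]]]
The words 'the editor near this hill' are exhaustively dominated by a single NP node (built by NP → NP PP), so they form a constituent.

Yes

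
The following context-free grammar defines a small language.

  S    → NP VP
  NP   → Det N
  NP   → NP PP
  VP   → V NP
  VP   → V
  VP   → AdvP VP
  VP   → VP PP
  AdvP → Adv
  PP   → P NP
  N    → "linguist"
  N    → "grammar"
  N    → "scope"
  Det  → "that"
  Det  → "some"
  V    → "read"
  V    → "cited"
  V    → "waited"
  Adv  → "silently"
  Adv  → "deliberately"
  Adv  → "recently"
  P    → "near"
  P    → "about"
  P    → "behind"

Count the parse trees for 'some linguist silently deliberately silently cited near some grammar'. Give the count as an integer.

4

Two of the 4 distinct bracketings:
[S [NP [Det some] [N linguist]] [VP [AdvP [Adv silently]] [VP [AdvP [Adv deliberately]] [VP [AdvP [Adv silently]] [VP [VP [V cited]] [PP [P near] [NP [Det some] [N grammar]]]]]]]]
[S [NP [Det some] [N linguist]] [VP [AdvP [Adv silently]] [VP [AdvP [Adv deliberately]] [VP [VP [AdvP [Adv silently]] [VP [V cited]]] [PP [P near] [NP [Det some] [N grammar]]]]]]]
The trees differ in how a recursive rule is bracketed over the same span.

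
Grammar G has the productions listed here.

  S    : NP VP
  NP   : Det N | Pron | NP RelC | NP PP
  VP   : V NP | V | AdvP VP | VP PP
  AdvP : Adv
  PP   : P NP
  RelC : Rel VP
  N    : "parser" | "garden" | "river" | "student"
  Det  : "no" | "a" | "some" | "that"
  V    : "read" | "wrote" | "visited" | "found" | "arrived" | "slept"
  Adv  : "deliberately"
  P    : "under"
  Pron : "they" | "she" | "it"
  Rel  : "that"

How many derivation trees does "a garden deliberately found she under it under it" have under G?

Two of the 9 distinct bracketings:
[S [NP [Det a] [N garden]] [VP [AdvP [Adv deliberately]] [VP [V found] [NP [NP [Pron she]] [PP [P under] [NP [NP [Pron it]] [PP [P under] [NP [Pron it]]]]]]]]]
[S [NP [Det a] [N garden]] [VP [AdvP [Adv deliberately]] [VP [V found] [NP [NP [NP [Pron she]] [PP [P under] [NP [Pron it]]]] [PP [P under] [NP [Pron it]]]]]]]
The trees differ in how a recursive rule is bracketed over the same span.

9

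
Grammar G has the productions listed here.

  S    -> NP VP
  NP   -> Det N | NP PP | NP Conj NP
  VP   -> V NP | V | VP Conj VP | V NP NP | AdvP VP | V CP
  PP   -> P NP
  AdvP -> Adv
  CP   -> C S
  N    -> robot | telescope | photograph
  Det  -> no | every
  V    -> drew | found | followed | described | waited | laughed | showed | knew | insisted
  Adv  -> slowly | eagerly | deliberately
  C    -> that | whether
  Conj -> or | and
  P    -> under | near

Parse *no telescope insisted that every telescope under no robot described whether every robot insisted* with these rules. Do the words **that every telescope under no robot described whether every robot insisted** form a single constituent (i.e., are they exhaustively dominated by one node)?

[S [NP [Det no] [N telescope]] [VP [V insisted] [CP [C that] [S [NP [NP [Det every] [N telescope]] [PP [P under] [NP [Det no] [N robot]]]] [VP [V described] [CP [C whether] [S [NP [Det every] [N robot]] [VP [V insisted]]]]]]]]]
The words 'that every telescope under no robot described whether every robot insisted' are exhaustively dominated by a single CP node (built by CP → C S), so they form a constituent.

Yes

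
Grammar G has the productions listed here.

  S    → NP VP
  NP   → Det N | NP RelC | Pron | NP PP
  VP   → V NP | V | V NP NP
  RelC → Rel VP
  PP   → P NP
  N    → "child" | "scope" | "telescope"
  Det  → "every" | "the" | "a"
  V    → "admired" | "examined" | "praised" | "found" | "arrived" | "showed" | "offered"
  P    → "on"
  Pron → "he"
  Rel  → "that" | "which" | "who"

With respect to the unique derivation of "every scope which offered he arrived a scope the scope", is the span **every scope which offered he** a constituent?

Yes

[S [NP [NP [Det every] [N scope]] [RelC [Rel which] [VP [V offered] [NP [Pron he]]]]] [VP [V arrived] [NP [Det a] [N scope]] [NP [Det the] [N scope]]]]
The words 'every scope which offered he' are exhaustively dominated by a single NP node (built by NP → NP RelC), so they form a constituent.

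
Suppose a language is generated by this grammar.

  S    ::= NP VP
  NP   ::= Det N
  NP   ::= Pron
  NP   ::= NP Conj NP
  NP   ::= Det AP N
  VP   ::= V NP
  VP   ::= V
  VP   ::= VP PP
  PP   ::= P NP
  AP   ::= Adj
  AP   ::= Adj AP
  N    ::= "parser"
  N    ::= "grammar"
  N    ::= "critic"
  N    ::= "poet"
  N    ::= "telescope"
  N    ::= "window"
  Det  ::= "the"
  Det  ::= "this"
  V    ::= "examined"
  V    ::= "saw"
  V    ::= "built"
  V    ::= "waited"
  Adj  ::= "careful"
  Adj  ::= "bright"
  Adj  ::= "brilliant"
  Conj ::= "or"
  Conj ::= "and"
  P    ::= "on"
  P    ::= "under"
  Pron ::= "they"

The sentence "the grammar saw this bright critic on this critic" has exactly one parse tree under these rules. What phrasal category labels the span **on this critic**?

PP

[S [NP [Det the] [N grammar]] [VP [VP [V saw] [NP [Det this] [AP [Adj bright]] [N critic]]] [PP [P on] [NP [Det this] [N critic]]]]]
The span 'on this critic' is the PP node built by PP → P NP.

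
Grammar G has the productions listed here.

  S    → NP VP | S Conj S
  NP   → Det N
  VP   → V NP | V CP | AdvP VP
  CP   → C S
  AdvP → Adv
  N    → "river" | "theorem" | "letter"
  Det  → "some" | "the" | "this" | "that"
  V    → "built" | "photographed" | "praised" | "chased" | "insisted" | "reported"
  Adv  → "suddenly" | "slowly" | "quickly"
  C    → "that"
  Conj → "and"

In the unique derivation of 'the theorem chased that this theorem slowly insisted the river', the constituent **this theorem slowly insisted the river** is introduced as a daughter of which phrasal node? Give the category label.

[S [NP [Det the] [N theorem]] [VP [V chased] [CP [C that] [S [NP [Det this] [N theorem]] [VP [AdvP [Adv slowly]] [VP [V insisted] [NP [Det the] [N river]]]]]]]]
The span 'this theorem slowly insisted the river' is the S node built by S → NP VP.
Its mother is the CP built by CP → C S.

CP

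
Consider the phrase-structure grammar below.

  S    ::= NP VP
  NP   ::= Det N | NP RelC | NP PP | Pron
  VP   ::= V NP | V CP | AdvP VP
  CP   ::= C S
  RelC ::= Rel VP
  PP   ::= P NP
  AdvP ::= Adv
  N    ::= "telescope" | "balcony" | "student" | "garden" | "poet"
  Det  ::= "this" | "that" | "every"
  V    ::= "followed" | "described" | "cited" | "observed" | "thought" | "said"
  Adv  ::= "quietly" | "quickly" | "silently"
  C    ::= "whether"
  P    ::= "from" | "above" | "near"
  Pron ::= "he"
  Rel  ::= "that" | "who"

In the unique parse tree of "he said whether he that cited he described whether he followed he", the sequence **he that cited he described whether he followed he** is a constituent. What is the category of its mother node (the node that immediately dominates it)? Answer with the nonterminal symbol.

[S [NP [Pron he]] [VP [V said] [CP [C whether] [S [NP [NP [Pron he]] [RelC [Rel that] [VP [V cited] [NP [Pron he]]]]] [VP [V described] [CP [C whether] [S [NP [Pron he]] [VP [V followed] [NP [Pron he]]]]]]]]]]
The span 'he that cited he described whether he followed he' is the S node built by S → NP VP.
Its mother is the CP built by CP → C S.

CP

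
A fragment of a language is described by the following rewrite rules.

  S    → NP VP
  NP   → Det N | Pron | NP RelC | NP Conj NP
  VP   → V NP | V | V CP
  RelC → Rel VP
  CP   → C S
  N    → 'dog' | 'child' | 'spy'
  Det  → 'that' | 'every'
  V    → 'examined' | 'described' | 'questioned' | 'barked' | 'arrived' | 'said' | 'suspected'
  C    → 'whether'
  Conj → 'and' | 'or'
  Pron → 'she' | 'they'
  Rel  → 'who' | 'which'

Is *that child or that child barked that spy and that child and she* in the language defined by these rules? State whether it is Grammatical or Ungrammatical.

S
  NP
    NP
      Det: that
      N: child
    Conj: or
    NP
      Det: that
      N: child
  VP
    V: barked
    NP
      NP
        Det: that
        N: spy
      Conj: and
      NP
        NP
          Det: that
          N: child
        Conj: and
        NP
          Pron: she
Each bracket corresponds to one application of a listed rule, so the string is derivable from S.

Grammatical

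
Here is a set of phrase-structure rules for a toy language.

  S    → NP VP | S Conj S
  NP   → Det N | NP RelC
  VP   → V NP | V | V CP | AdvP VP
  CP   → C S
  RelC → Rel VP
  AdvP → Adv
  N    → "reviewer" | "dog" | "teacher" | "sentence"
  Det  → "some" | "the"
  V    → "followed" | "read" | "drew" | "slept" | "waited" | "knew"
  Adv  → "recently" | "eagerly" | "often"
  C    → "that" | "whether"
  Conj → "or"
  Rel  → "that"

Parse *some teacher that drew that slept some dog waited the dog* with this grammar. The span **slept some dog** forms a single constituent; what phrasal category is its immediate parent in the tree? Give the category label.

RelC

[S [NP [NP [NP [Det some] [N teacher]] [RelC [Rel that] [VP [V drew]]]] [RelC [Rel that] [VP [V slept] [NP [Det some] [N dog]]]]] [VP [V waited] [NP [Det the] [N dog]]]]
The span 'slept some dog' is the VP node built by VP → V NP.
Its mother is the RelC built by RelC → Rel VP.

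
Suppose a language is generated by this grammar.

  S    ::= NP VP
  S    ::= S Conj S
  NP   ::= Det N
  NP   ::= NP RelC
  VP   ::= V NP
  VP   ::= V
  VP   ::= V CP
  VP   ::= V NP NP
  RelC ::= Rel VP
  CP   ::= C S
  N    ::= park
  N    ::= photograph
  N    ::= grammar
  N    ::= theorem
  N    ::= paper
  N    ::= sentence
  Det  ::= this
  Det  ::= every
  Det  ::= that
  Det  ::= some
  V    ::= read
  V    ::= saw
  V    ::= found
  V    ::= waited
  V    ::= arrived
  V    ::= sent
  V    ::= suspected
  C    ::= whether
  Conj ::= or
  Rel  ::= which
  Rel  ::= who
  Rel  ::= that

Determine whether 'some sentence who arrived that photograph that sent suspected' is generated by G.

Grammatical

S
  NP
    NP
      Det: some
      N: sentence
    RelC
      Rel: who
      VP
        V: arrived
        NP
          NP
            Det: that
            N: photograph
          RelC
            Rel: that
            VP
              V: sent
  VP
    V: suspected
Every word is introduced by a lexical rule and the phrasal rules combine the resulting categories into a single S.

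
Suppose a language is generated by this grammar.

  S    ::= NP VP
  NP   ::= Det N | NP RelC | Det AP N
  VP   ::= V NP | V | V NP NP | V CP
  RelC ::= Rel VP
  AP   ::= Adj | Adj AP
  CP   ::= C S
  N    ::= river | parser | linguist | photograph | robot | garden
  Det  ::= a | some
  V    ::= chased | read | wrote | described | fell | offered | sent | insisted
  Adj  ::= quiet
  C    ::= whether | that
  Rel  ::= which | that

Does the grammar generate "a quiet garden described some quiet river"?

[S [NP [Det a] [AP [Adj quiet]] [N garden]] [VP [V described] [NP [Det some] [AP [Adj quiet]] [N river]]]]
Each bracket corresponds to one application of a listed rule, so the string is derivable from S.

Grammatical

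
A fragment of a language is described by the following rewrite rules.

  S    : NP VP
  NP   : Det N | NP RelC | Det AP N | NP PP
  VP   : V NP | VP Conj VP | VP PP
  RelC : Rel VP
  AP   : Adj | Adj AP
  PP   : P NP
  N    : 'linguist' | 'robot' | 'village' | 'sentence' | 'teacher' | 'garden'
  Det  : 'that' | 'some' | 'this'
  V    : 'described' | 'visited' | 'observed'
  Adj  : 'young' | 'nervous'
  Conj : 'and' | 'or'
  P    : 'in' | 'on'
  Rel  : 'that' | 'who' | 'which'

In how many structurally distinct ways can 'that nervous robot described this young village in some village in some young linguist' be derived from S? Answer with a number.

Two of the 5 distinct bracketings:
[S [NP [Det that] [AP [Adj nervous]] [N robot]] [VP [V described] [NP [NP [Det this] [AP [Adj young]] [N village]] [PP [P in] [NP [NP [Det some] [N village]] [PP [P in] [NP [Det some] [AP [Adj young]] [N linguist]]]]]]]]
[S [NP [Det that] [AP [Adj nervous]] [N robot]] [VP [V described] [NP [NP [NP [Det this] [AP [Adj young]] [N village]] [PP [P in] [NP [Det some] [N village]]]] [PP [P in] [NP [Det some] [AP [Adj young]] [N linguist]]]]]]
The trees differ in how a recursive rule is bracketed over the same span.

5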